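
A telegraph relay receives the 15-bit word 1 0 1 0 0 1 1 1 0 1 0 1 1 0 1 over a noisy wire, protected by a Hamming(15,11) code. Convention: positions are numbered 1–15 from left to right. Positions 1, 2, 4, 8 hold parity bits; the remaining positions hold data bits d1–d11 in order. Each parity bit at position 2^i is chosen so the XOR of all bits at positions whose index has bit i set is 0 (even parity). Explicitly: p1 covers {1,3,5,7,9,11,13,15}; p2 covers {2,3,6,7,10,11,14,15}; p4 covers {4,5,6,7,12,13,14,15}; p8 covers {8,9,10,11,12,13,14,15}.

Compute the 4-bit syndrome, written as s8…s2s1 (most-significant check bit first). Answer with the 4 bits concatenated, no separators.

s1 (pos 1,3,5,7,9,11,13,15): 1⊕1⊕0⊕1⊕0⊕0⊕1⊕1 = 1
s2 (pos 2,3,6,7,10,11,14,15): 0⊕1⊕1⊕1⊕1⊕0⊕0⊕1 = 1
s4 (pos 4,5,6,7,12,13,14,15): 0⊕0⊕1⊕1⊕1⊕1⊕0⊕1 = 1
s8 (pos 8,9,10,11,12,13,14,15): 1⊕0⊕1⊕0⊕1⊕1⊕0⊕1 = 1
Syndrome s8…s1 = 1111 → error at position 15.

1111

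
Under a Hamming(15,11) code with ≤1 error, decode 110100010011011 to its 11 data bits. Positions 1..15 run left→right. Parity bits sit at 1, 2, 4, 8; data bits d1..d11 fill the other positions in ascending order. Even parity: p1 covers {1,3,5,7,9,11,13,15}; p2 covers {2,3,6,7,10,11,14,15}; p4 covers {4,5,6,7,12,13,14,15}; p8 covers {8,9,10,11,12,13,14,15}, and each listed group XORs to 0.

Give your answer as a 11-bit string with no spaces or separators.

00001011011

s1 (pos 1,3,5,7,9,11,13,15): 1⊕0⊕0⊕0⊕0⊕1⊕0⊕1 = 1
s2 (pos 2,3,6,7,10,11,14,15): 1⊕0⊕0⊕0⊕0⊕1⊕1⊕1 = 0
s4 (pos 4,5,6,7,12,13,14,15): 1⊕0⊕0⊕0⊕1⊕0⊕1⊕1 = 0
s8 (pos 8,9,10,11,12,13,14,15): 1⊕0⊕0⊕1⊕1⊕0⊕1⊕1 = 1
Syndrome s8…s1 = 1001 → error at position 9.
Flip position 9: 110100010011011 → 110100011011011
Read data bits from positions 3,5,6,7,9,10,11,12,13,14,15: 00001011011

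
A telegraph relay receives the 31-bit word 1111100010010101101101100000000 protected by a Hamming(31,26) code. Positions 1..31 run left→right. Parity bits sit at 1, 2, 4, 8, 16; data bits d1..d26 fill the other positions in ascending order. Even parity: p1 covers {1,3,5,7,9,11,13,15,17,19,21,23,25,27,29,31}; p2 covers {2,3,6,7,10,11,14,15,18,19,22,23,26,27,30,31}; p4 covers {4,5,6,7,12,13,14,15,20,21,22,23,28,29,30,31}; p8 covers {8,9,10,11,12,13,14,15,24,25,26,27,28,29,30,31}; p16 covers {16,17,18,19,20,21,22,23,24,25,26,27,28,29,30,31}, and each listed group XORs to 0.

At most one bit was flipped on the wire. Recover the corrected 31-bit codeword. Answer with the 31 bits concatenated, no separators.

1111100010011101101101100000000

s1 (pos 1,3,5,7,9,11,13,15,17,19,21,23,25,27,29,31): 1⊕1⊕1⊕0⊕1⊕0⊕0⊕0⊕1⊕1⊕0⊕1⊕0⊕0⊕0⊕0 = 1
s2 (pos 2,3,6,7,10,11,14,15,18,19,22,23,26,27,30,31): 1⊕1⊕0⊕0⊕0⊕0⊕1⊕0⊕0⊕1⊕1⊕1⊕0⊕0⊕0⊕0 = 0
s4 (pos 4,5,6,7,12,13,14,15,20,21,22,23,28,29,30,31): 1⊕1⊕0⊕0⊕1⊕0⊕1⊕0⊕1⊕0⊕1⊕1⊕0⊕0⊕0⊕0 = 1
s8 (pos 8,9,10,11,12,13,14,15,24,25,26,27,28,29,30,31): 0⊕1⊕0⊕0⊕1⊕0⊕1⊕0⊕0⊕0⊕0⊕0⊕0⊕0⊕0⊕0 = 1
s16 (pos 16,17,18,19,20,21,22,23,24,25,26,27,28,29,30,31): 1⊕1⊕0⊕1⊕1⊕0⊕1⊕1⊕0⊕0⊕0⊕0⊕0⊕0⊕0⊕0 = 0
Syndrome s16…s1 = 01101 → error at position 13.
Flip position 13: 1111100010010101101101100000000 → 1111100010011101101101100000000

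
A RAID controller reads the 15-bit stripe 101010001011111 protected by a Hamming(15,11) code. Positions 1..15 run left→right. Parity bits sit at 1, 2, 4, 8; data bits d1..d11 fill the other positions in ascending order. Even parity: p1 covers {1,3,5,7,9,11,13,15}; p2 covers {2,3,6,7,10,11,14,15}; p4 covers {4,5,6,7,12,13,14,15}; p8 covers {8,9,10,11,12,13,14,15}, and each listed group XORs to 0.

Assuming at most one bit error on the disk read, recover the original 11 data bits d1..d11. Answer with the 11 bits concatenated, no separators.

s1 (pos 1,3,5,7,9,11,13,15): 1⊕1⊕1⊕0⊕1⊕1⊕1⊕1 = 1
s2 (pos 2,3,6,7,10,11,14,15): 0⊕1⊕0⊕0⊕0⊕1⊕1⊕1 = 0
s4 (pos 4,5,6,7,12,13,14,15): 0⊕1⊕0⊕0⊕1⊕1⊕1⊕1 = 1
s8 (pos 8,9,10,11,12,13,14,15): 0⊕1⊕0⊕1⊕1⊕1⊕1⊕1 = 0
Syndrome s8…s1 = 0101 → error at position 5.
Flip position 5: 101010001011111 → 101000001011111
Read data bits from positions 3,5,6,7,9,10,11,12,13,14,15: 10001011111

10001011111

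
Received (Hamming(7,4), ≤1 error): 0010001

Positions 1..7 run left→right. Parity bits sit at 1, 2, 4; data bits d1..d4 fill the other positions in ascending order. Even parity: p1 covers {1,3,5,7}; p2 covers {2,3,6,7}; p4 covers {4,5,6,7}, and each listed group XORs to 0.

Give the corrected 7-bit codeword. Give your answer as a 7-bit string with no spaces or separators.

s1 (pos 1,3,5,7): 0⊕1⊕0⊕1 = 0
s2 (pos 2,3,6,7): 0⊕1⊕0⊕1 = 0
s4 (pos 4,5,6,7): 0⊕0⊕0⊕1 = 1
Syndrome s4…s1 = 100 → error at position 4.
Flip position 4: 0010001 → 0011001

0011001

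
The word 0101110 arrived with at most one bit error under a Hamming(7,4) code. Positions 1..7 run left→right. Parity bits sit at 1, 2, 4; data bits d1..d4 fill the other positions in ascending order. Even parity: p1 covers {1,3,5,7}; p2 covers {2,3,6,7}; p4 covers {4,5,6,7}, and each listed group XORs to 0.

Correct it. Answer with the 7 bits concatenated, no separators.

0101010

s1 (pos 1,3,5,7): 0⊕0⊕1⊕0 = 1
s2 (pos 2,3,6,7): 1⊕0⊕1⊕0 = 0
s4 (pos 4,5,6,7): 1⊕1⊕1⊕0 = 1
Syndrome s4…s1 = 101 → error at position 5.
Flip position 5: 0101110 → 0101010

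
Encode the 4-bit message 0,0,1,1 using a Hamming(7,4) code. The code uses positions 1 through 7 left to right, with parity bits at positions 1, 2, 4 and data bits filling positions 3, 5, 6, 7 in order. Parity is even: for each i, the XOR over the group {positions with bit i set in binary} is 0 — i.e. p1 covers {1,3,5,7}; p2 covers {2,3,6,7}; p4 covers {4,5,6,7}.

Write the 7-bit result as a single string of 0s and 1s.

1000011

Place data at non-parity positions: p1 p2 0 p4 0 1 1
p1 (pos 1,3,5,7): XOR of data positions = 0⊕0⊕1 = 1
p2 (pos 2,3,6,7): XOR of data positions = 0⊕1⊕1 = 0
p4 (pos 4,5,6,7): XOR of data positions = 0⊕1⊕1 = 0
Codeword: 1000011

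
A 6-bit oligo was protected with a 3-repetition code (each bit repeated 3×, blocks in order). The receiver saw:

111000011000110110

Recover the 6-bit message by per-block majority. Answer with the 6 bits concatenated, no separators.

101011

Block 1 (111): 3 ones → 1
Block 2 (000): 0 ones → 0
Block 3 (011): 2 ones → 1
Block 4 (000): 0 ones → 0
Block 5 (110): 2 ones → 1
Block 6 (110): 2 ones → 1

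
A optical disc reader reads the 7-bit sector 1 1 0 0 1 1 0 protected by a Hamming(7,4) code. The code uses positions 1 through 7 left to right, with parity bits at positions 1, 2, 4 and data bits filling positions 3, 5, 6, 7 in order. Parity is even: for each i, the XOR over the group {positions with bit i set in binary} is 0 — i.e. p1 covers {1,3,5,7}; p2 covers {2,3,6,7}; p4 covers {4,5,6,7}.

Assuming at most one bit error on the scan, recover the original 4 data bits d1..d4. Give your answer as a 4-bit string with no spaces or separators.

s1 (pos 1,3,5,7): 1⊕0⊕1⊕0 = 0
s2 (pos 2,3,6,7): 1⊕0⊕1⊕0 = 0
s4 (pos 4,5,6,7): 0⊕1⊕1⊕0 = 0
Syndrome s4…s1 = 000 → no error.
Read data bits from positions 3,5,6,7: 0110

0110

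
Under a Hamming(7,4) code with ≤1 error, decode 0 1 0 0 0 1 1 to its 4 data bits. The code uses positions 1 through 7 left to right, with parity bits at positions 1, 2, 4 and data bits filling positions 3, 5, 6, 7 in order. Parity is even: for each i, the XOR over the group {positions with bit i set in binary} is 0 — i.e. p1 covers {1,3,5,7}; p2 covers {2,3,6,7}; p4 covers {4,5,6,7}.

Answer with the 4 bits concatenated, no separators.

s1 (pos 1,3,5,7): 0⊕0⊕0⊕1 = 1
s2 (pos 2,3,6,7): 1⊕0⊕1⊕1 = 1
s4 (pos 4,5,6,7): 0⊕0⊕1⊕1 = 0
Syndrome s4…s1 = 011 → error at position 3.
Flip position 3: 0100011 → 0110011
Read data bits from positions 3,5,6,7: 1011

1011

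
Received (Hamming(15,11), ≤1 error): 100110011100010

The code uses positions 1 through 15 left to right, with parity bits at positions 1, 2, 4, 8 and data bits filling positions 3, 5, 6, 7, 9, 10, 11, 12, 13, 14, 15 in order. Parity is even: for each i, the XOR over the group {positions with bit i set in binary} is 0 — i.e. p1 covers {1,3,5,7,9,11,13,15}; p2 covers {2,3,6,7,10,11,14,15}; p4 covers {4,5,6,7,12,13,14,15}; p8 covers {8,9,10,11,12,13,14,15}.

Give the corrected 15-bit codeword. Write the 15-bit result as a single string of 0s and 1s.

100100011100010

s1 (pos 1,3,5,7,9,11,13,15): 1⊕0⊕1⊕0⊕1⊕0⊕0⊕0 = 1
s2 (pos 2,3,6,7,10,11,14,15): 0⊕0⊕0⊕0⊕1⊕0⊕1⊕0 = 0
s4 (pos 4,5,6,7,12,13,14,15): 1⊕1⊕0⊕0⊕0⊕0⊕1⊕0 = 1
s8 (pos 8,9,10,11,12,13,14,15): 1⊕1⊕1⊕0⊕0⊕0⊕1⊕0 = 0
Syndrome s8…s1 = 0101 → error at position 5.
Flip position 5: 100110011100010 → 100100011100010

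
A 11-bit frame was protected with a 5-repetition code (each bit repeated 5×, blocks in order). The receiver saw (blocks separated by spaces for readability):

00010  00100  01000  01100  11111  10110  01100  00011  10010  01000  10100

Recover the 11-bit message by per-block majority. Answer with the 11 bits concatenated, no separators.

Block 1 (00010): 1 one → 0
Block 2 (00100): 1 one → 0
Block 3 (01000): 1 one → 0
Block 4 (01100): 2 ones → 0
Block 5 (11111): 5 ones → 1
Block 6 (10110): 3 ones → 1
Block 7 (01100): 2 ones → 0
Block 8 (00011): 2 ones → 0
Block 9 (10010): 2 ones → 0
Block 10 (01000): 1 one → 0
Block 11 (10100): 2 ones → 0

00001100000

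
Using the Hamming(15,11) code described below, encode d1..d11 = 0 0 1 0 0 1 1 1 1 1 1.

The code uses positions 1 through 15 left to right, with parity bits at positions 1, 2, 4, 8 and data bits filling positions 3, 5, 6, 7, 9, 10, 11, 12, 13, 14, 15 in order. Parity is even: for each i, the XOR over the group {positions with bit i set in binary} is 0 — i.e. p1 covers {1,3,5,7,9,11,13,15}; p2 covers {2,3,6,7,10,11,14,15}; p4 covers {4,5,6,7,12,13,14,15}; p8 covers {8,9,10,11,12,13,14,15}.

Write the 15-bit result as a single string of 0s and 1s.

110101000111111

Place data at non-parity positions: p1 p2 0 p4 0 1 0 p8 0 1 1 1 1 1 1
p1 (pos 1,3,5,7,9,11,13,15): XOR of data positions = 0⊕0⊕0⊕0⊕1⊕1⊕1 = 1
p2 (pos 2,3,6,7,10,11,14,15): XOR of data positions = 0⊕1⊕0⊕1⊕1⊕1⊕1 = 1
p4 (pos 4,5,6,7,12,13,14,15): XOR of data positions = 0⊕1⊕0⊕1⊕1⊕1⊕1 = 1
p8 (pos 8,9,10,11,12,13,14,15): XOR of data positions = 0⊕1⊕1⊕1⊕1⊕1⊕1 = 0
Codeword: 110101000111111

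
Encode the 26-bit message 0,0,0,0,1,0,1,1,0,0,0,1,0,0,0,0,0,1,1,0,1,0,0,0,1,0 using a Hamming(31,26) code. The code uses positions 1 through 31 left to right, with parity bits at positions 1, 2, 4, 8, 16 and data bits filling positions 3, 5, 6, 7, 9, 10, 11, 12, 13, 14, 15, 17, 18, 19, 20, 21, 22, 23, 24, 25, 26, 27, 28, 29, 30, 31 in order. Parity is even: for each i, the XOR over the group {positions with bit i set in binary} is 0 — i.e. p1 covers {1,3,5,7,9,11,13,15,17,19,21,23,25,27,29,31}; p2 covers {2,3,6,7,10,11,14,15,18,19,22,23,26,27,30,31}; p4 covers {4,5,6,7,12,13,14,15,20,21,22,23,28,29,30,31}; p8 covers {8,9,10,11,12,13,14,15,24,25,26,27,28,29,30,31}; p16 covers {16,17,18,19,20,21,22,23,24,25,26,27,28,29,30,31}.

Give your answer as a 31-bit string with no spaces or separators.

Place data at non-parity positions: p1 p2 0 p4 0 0 0 p8 1 0 1 1 0 0 0 p16 1 0 0 0 0 0 1 1 0 1 0 0 0 1 0
p1 (pos 1,3,5,7,9,11,13,15,17,19,21,23,25,27,29,31): XOR of data positions = 0⊕0⊕0⊕1⊕1⊕0⊕0⊕1⊕0⊕0⊕1⊕0⊕0⊕0⊕0 = 0
p2 (pos 2,3,6,7,10,11,14,15,18,19,22,23,26,27,30,31): XOR of data positions = 0⊕0⊕0⊕0⊕1⊕0⊕0⊕0⊕0⊕0⊕1⊕1⊕0⊕1⊕0 = 0
p4 (pos 4,5,6,7,12,13,14,15,20,21,22,23,28,29,30,31): XOR of data positions = 0⊕0⊕0⊕1⊕0⊕0⊕0⊕0⊕0⊕0⊕1⊕0⊕0⊕1⊕0 = 1
p8 (pos 8,9,10,11,12,13,14,15,24,25,26,27,28,29,30,31): XOR of data positions = 1⊕0⊕1⊕1⊕0⊕0⊕0⊕1⊕0⊕1⊕0⊕0⊕0⊕1⊕0 = 0
p16 (pos 16,17,18,19,20,21,22,23,24,25,26,27,28,29,30,31): XOR of data positions = 1⊕0⊕0⊕0⊕0⊕0⊕1⊕1⊕0⊕1⊕0⊕0⊕0⊕1⊕0 = 1
Codeword: 0001000010110001100000110100010

0001000010110001100000110100010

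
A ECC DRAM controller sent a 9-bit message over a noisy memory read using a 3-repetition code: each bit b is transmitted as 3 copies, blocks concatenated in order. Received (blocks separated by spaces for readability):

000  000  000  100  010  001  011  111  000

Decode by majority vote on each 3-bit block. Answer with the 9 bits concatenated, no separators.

Block 1 (000): 0 ones → 0
Block 2 (000): 0 ones → 0
Block 3 (000): 0 ones → 0
Block 4 (100): 1 one → 0
Block 5 (010): 1 one → 0
Block 6 (001): 1 one → 0
Block 7 (011): 2 ones → 1
Block 8 (111): 3 ones → 1
Block 9 (000): 0 ones → 0

000000110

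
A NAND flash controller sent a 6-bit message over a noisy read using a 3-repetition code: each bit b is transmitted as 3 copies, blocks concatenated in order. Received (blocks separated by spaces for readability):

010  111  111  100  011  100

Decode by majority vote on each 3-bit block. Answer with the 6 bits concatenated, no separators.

011010

Block 1 (010): 1 one → 0
Block 2 (111): 3 ones → 1
Block 3 (111): 3 ones → 1
Block 4 (100): 1 one → 0
Block 5 (011): 2 ones → 1
Block 6 (100): 1 one → 0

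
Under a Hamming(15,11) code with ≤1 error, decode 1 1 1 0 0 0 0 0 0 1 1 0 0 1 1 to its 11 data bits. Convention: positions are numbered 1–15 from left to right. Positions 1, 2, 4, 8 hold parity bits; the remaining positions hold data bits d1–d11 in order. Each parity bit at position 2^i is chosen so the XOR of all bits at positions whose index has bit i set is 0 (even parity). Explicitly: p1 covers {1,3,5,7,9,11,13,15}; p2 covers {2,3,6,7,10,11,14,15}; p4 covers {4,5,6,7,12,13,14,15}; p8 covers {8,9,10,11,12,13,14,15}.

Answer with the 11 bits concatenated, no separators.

s1 (pos 1,3,5,7,9,11,13,15): 1⊕1⊕0⊕0⊕0⊕1⊕0⊕1 = 0
s2 (pos 2,3,6,7,10,11,14,15): 1⊕1⊕0⊕0⊕1⊕1⊕1⊕1 = 0
s4 (pos 4,5,6,7,12,13,14,15): 0⊕0⊕0⊕0⊕0⊕0⊕1⊕1 = 0
s8 (pos 8,9,10,11,12,13,14,15): 0⊕0⊕1⊕1⊕0⊕0⊕1⊕1 = 0
Syndrome s8…s1 = 0000 → no error.
Read data bits from positions 3,5,6,7,9,10,11,12,13,14,15: 10000110011

10000110011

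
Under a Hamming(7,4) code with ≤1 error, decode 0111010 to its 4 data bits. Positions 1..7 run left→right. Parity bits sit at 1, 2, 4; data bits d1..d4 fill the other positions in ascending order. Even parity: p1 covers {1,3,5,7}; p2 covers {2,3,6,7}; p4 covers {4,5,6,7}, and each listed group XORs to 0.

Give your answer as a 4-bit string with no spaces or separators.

0010

s1 (pos 1,3,5,7): 0⊕1⊕0⊕0 = 1
s2 (pos 2,3,6,7): 1⊕1⊕1⊕0 = 1
s4 (pos 4,5,6,7): 1⊕0⊕1⊕0 = 0
Syndrome s4…s1 = 011 → error at position 3.
Flip position 3: 0111010 → 0101010
Read data bits from positions 3,5,6,7: 0010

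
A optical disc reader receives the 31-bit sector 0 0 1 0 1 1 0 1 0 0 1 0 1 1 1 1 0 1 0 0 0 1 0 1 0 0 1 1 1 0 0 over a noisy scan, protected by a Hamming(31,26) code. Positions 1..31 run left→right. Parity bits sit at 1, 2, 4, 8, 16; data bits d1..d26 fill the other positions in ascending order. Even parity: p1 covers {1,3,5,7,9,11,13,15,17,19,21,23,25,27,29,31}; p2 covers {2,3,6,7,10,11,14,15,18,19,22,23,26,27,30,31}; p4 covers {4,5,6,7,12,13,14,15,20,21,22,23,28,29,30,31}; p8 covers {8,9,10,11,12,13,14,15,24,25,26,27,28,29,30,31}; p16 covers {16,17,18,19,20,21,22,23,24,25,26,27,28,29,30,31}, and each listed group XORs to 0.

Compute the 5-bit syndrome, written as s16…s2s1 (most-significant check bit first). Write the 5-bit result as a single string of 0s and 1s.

s1 (pos 1,3,5,7,9,11,13,15,17,19,21,23,25,27,29,31): 0⊕1⊕1⊕0⊕0⊕1⊕1⊕1⊕0⊕0⊕0⊕0⊕0⊕1⊕1⊕0 = 1
s2 (pos 2,3,6,7,10,11,14,15,18,19,22,23,26,27,30,31): 0⊕1⊕1⊕0⊕0⊕1⊕1⊕1⊕1⊕0⊕1⊕0⊕0⊕1⊕0⊕0 = 0
s4 (pos 4,5,6,7,12,13,14,15,20,21,22,23,28,29,30,31): 0⊕1⊕1⊕0⊕0⊕1⊕1⊕1⊕0⊕0⊕1⊕0⊕1⊕1⊕0⊕0 = 0
s8 (pos 8,9,10,11,12,13,14,15,24,25,26,27,28,29,30,31): 1⊕0⊕0⊕1⊕0⊕1⊕1⊕1⊕1⊕0⊕0⊕1⊕1⊕1⊕0⊕0 = 1
s16 (pos 16,17,18,19,20,21,22,23,24,25,26,27,28,29,30,31): 1⊕0⊕1⊕0⊕0⊕0⊕1⊕0⊕1⊕0⊕0⊕1⊕1⊕1⊕0⊕0 = 1
Syndrome s16…s1 = 11001 → error at position 25.

11001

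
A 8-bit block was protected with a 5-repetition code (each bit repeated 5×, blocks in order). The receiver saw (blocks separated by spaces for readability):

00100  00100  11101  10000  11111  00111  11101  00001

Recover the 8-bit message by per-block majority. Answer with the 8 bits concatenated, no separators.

00101110

Block 1 (00100): 1 one → 0
Block 2 (00100): 1 one → 0
Block 3 (11101): 4 ones → 1
Block 4 (10000): 1 one → 0
Block 5 (11111): 5 ones → 1
Block 6 (00111): 3 ones → 1
Block 7 (11101): 4 ones → 1
Block 8 (00001): 1 one → 0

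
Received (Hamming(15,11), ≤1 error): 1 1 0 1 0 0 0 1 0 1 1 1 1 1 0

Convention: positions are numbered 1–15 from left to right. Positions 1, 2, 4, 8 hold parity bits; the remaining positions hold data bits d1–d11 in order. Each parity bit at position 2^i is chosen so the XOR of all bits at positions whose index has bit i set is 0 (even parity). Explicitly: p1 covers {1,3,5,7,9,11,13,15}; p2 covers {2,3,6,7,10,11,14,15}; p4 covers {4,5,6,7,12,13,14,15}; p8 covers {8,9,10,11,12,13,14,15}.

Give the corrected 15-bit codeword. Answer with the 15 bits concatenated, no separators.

010100010111110

s1 (pos 1,3,5,7,9,11,13,15): 1⊕0⊕0⊕0⊕0⊕1⊕1⊕0 = 1
s2 (pos 2,3,6,7,10,11,14,15): 1⊕0⊕0⊕0⊕1⊕1⊕1⊕0 = 0
s4 (pos 4,5,6,7,12,13,14,15): 1⊕0⊕0⊕0⊕1⊕1⊕1⊕0 = 0
s8 (pos 8,9,10,11,12,13,14,15): 1⊕0⊕1⊕1⊕1⊕1⊕1⊕0 = 0
Syndrome s8…s1 = 0001 → error at position 1.
Flip position 1: 110100010111110 → 010100010111110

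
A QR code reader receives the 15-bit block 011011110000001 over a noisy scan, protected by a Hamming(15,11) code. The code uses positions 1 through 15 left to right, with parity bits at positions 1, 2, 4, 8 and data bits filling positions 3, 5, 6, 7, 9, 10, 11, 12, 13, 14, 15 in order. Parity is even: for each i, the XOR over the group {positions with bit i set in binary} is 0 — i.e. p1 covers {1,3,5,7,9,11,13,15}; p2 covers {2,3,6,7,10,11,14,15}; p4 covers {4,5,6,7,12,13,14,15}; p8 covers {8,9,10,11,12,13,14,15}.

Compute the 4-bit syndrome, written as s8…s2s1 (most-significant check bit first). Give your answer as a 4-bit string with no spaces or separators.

0010

s1 (pos 1,3,5,7,9,11,13,15): 0⊕1⊕1⊕1⊕0⊕0⊕0⊕1 = 0
s2 (pos 2,3,6,7,10,11,14,15): 1⊕1⊕1⊕1⊕0⊕0⊕0⊕1 = 1
s4 (pos 4,5,6,7,12,13,14,15): 0⊕1⊕1⊕1⊕0⊕0⊕0⊕1 = 0
s8 (pos 8,9,10,11,12,13,14,15): 1⊕0⊕0⊕0⊕0⊕0⊕0⊕1 = 0
Syndrome s8…s1 = 0010 → error at position 2.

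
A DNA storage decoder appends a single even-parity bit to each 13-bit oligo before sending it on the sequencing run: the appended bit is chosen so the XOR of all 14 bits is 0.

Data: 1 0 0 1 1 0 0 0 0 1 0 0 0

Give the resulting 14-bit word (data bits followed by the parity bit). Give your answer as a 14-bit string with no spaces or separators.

XOR of the 13 data bits: 1⊕0⊕0⊕1⊕1⊕0⊕0⊕0⊕0⊕1⊕0⊕0⊕0 = 0
Parity bit = 0 (so all 14 bits XOR to 0).

10011000010000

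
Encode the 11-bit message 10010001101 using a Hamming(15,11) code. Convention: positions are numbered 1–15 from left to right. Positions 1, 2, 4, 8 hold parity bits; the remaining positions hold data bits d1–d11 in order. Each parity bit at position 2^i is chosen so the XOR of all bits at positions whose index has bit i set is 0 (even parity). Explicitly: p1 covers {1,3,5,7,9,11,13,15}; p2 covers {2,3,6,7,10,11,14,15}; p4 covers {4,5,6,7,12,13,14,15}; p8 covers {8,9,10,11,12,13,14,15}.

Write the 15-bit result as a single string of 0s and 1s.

011000110001101

Place data at non-parity positions: p1 p2 1 p4 0 0 1 p8 0 0 0 1 1 0 1
p1 (pos 1,3,5,7,9,11,13,15): XOR of data positions = 1⊕0⊕1⊕0⊕0⊕1⊕1 = 0
p2 (pos 2,3,6,7,10,11,14,15): XOR of data positions = 1⊕0⊕1⊕0⊕0⊕0⊕1 = 1
p4 (pos 4,5,6,7,12,13,14,15): XOR of data positions = 0⊕0⊕1⊕1⊕1⊕0⊕1 = 0
p8 (pos 8,9,10,11,12,13,14,15): XOR of data positions = 0⊕0⊕0⊕1⊕1⊕0⊕1 = 1
Codeword: 011000110001101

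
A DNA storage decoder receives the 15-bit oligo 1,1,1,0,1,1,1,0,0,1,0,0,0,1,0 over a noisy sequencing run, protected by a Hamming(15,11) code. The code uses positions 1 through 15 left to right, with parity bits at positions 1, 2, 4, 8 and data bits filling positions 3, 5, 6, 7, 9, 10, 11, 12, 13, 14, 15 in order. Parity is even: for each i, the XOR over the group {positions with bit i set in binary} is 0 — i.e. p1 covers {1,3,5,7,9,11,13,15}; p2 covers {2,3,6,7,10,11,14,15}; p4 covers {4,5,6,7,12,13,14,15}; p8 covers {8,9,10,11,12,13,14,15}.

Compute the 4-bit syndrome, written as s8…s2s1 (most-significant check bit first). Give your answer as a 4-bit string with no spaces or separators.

0000

s1 (pos 1,3,5,7,9,11,13,15): 1⊕1⊕1⊕1⊕0⊕0⊕0⊕0 = 0
s2 (pos 2,3,6,7,10,11,14,15): 1⊕1⊕1⊕1⊕1⊕0⊕1⊕0 = 0
s4 (pos 4,5,6,7,12,13,14,15): 0⊕1⊕1⊕1⊕0⊕0⊕1⊕0 = 0
s8 (pos 8,9,10,11,12,13,14,15): 0⊕0⊕1⊕0⊕0⊕0⊕1⊕0 = 0
Syndrome s8…s1 = 0000 → no error.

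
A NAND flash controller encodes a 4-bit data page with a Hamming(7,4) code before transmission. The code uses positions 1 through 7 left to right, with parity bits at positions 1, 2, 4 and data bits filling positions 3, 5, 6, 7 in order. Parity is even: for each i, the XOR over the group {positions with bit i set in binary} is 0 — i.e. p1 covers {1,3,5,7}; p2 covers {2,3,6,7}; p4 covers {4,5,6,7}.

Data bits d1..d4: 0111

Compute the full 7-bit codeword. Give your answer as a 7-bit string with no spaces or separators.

Place data at non-parity positions: p1 p2 0 p4 1 1 1
p1 (pos 1,3,5,7): XOR of data positions = 0⊕1⊕1 = 0
p2 (pos 2,3,6,7): XOR of data positions = 0⊕1⊕1 = 0
p4 (pos 4,5,6,7): XOR of data positions = 1⊕1⊕1 = 1
Codeword: 0001111

0001111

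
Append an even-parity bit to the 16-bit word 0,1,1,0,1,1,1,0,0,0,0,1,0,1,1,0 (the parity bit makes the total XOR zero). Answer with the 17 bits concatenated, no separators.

01101110000101100

XOR of the 16 data bits: 0⊕1⊕1⊕0⊕1⊕1⊕1⊕0⊕0⊕0⊕0⊕1⊕0⊕1⊕1⊕0 = 0
Parity bit = 0 (so all 17 bits XOR to 0).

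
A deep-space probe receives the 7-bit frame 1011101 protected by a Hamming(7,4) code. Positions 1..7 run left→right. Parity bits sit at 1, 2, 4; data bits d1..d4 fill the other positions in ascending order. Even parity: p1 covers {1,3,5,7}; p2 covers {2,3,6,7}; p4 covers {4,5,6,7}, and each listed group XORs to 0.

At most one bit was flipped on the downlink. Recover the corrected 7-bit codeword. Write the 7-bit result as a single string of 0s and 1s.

s1 (pos 1,3,5,7): 1⊕1⊕1⊕1 = 0
s2 (pos 2,3,6,7): 0⊕1⊕0⊕1 = 0
s4 (pos 4,5,6,7): 1⊕1⊕0⊕1 = 1
Syndrome s4…s1 = 100 → error at position 4.
Flip position 4: 1011101 → 1010101

1010101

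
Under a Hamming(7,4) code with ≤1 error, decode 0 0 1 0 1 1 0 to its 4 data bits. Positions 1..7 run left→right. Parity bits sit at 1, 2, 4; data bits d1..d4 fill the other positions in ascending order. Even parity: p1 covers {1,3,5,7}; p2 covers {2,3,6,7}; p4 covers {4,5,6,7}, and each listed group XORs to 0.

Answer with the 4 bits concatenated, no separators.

s1 (pos 1,3,5,7): 0⊕1⊕1⊕0 = 0
s2 (pos 2,3,6,7): 0⊕1⊕1⊕0 = 0
s4 (pos 4,5,6,7): 0⊕1⊕1⊕0 = 0
Syndrome s4…s1 = 000 → no error.
Read data bits from positions 3,5,6,7: 1110

1110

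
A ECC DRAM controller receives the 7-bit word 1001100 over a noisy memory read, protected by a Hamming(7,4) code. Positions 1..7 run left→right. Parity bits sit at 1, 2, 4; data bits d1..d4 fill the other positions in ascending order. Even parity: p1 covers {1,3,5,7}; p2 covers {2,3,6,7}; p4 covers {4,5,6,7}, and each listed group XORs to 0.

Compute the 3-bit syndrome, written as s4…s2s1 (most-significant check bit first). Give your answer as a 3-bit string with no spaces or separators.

000

s1 (pos 1,3,5,7): 1⊕0⊕1⊕0 = 0
s2 (pos 2,3,6,7): 0⊕0⊕0⊕0 = 0
s4 (pos 4,5,6,7): 1⊕1⊕0⊕0 = 0
Syndrome s4…s1 = 000 → no error.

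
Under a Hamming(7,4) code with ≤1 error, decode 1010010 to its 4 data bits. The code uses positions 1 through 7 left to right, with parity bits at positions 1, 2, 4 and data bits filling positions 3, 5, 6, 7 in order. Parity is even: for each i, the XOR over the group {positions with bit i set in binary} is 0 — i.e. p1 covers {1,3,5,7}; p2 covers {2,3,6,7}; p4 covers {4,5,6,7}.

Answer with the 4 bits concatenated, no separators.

s1 (pos 1,3,5,7): 1⊕1⊕0⊕0 = 0
s2 (pos 2,3,6,7): 0⊕1⊕1⊕0 = 0
s4 (pos 4,5,6,7): 0⊕0⊕1⊕0 = 1
Syndrome s4…s1 = 100 → error at position 4.
Flip position 4: 1010010 → 1011010
Read data bits from positions 3,5,6,7: 1010

1010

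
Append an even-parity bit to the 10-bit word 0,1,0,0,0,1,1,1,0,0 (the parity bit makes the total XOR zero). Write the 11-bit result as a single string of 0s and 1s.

01000111000

XOR of the 10 data bits: 0⊕1⊕0⊕0⊕0⊕1⊕1⊕1⊕0⊕0 = 0
Parity bit = 0 (so all 11 bits XOR to 0).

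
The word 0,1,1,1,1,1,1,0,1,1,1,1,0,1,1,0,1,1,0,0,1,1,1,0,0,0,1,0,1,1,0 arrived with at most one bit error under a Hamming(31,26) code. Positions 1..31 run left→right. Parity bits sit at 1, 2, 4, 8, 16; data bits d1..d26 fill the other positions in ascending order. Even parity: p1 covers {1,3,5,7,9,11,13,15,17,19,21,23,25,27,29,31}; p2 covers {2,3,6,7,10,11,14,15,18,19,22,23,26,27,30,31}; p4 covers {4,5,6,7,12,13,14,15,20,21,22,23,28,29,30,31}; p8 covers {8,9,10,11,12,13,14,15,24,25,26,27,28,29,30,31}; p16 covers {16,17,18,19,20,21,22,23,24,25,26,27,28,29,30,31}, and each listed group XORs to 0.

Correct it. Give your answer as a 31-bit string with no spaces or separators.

0111111011010110110011100010110

s1 (pos 1,3,5,7,9,11,13,15,17,19,21,23,25,27,29,31): 0⊕1⊕1⊕1⊕1⊕1⊕0⊕1⊕1⊕0⊕1⊕1⊕0⊕1⊕1⊕0 = 1
s2 (pos 2,3,6,7,10,11,14,15,18,19,22,23,26,27,30,31): 1⊕1⊕1⊕1⊕1⊕1⊕1⊕1⊕1⊕0⊕1⊕1⊕0⊕1⊕1⊕0 = 1
s4 (pos 4,5,6,7,12,13,14,15,20,21,22,23,28,29,30,31): 1⊕1⊕1⊕1⊕1⊕0⊕1⊕1⊕0⊕1⊕1⊕1⊕0⊕1⊕1⊕0 = 0
s8 (pos 8,9,10,11,12,13,14,15,24,25,26,27,28,29,30,31): 0⊕1⊕1⊕1⊕1⊕0⊕1⊕1⊕0⊕0⊕0⊕1⊕0⊕1⊕1⊕0 = 1
s16 (pos 16,17,18,19,20,21,22,23,24,25,26,27,28,29,30,31): 0⊕1⊕1⊕0⊕0⊕1⊕1⊕1⊕0⊕0⊕0⊕1⊕0⊕1⊕1⊕0 = 0
Syndrome s16…s1 = 01011 → error at position 11.
Flip position 11: 0111111011110110110011100010110 → 0111111011010110110011100010110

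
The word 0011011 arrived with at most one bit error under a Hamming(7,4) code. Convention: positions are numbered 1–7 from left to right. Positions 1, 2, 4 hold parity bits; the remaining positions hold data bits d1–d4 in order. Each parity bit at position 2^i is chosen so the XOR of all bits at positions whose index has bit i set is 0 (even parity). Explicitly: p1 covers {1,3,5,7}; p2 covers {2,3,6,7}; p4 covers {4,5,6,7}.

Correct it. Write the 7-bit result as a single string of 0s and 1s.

s1 (pos 1,3,5,7): 0⊕1⊕0⊕1 = 0
s2 (pos 2,3,6,7): 0⊕1⊕1⊕1 = 1
s4 (pos 4,5,6,7): 1⊕0⊕1⊕1 = 1
Syndrome s4…s1 = 110 → error at position 6.
Flip position 6: 0011011 → 0011001

0011001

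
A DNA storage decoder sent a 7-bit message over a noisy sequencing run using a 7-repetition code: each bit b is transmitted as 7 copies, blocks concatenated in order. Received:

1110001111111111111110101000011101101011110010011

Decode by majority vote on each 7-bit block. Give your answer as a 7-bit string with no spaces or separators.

Block 1 (1110001): 4 ones → 1
Block 2 (1111111): 7 ones → 1
Block 3 (1111111): 7 ones → 1
Block 4 (0101000): 2 ones → 0
Block 5 (0111011): 5 ones → 1
Block 6 (0101111): 5 ones → 1
Block 7 (0010011): 3 ones → 0

1110110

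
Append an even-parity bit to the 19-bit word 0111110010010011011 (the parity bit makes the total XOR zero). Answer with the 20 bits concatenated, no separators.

XOR of the 19 data bits: 0⊕1⊕1⊕1⊕1⊕1⊕0⊕0⊕1⊕0⊕0⊕1⊕0⊕0⊕1⊕1⊕0⊕1⊕1 = 1
Parity bit = 1 (so all 20 bits XOR to 0).

01111100100100110111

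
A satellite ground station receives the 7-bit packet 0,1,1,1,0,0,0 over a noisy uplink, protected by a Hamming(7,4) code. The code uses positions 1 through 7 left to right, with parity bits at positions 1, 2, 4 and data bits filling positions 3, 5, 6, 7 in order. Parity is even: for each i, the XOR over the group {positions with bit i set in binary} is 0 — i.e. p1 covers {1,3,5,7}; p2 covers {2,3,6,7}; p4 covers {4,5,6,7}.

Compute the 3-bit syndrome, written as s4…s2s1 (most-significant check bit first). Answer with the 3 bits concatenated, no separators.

101

s1 (pos 1,3,5,7): 0⊕1⊕0⊕0 = 1
s2 (pos 2,3,6,7): 1⊕1⊕0⊕0 = 0
s4 (pos 4,5,6,7): 1⊕0⊕0⊕0 = 1
Syndrome s4…s1 = 101 → error at position 5.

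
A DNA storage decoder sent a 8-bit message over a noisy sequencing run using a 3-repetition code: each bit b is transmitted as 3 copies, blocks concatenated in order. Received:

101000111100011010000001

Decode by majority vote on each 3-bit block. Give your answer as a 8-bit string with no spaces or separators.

Block 1 (101): 2 ones → 1
Block 2 (000): 0 ones → 0
Block 3 (111): 3 ones → 1
Block 4 (100): 1 one → 0
Block 5 (011): 2 ones → 1
Block 6 (010): 1 one → 0
Block 7 (000): 0 ones → 0
Block 8 (001): 1 one → 0

10101000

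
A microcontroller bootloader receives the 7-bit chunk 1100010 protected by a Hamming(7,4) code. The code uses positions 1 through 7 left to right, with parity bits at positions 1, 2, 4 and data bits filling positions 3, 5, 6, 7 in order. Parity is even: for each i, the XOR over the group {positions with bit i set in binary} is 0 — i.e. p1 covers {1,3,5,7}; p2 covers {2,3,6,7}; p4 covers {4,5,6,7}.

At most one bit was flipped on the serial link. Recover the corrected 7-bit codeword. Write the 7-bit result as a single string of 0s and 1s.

s1 (pos 1,3,5,7): 1⊕0⊕0⊕0 = 1
s2 (pos 2,3,6,7): 1⊕0⊕1⊕0 = 0
s4 (pos 4,5,6,7): 0⊕0⊕1⊕0 = 1
Syndrome s4…s1 = 101 → error at position 5.
Flip position 5: 1100010 → 1100110

1100110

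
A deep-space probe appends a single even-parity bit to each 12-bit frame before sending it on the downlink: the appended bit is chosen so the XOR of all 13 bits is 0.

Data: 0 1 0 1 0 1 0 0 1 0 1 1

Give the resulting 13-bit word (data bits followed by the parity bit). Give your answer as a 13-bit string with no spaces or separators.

0101010010110

XOR of the 12 data bits: 0⊕1⊕0⊕1⊕0⊕1⊕0⊕0⊕1⊕0⊕1⊕1 = 0
Parity bit = 0 (so all 13 bits XOR to 0).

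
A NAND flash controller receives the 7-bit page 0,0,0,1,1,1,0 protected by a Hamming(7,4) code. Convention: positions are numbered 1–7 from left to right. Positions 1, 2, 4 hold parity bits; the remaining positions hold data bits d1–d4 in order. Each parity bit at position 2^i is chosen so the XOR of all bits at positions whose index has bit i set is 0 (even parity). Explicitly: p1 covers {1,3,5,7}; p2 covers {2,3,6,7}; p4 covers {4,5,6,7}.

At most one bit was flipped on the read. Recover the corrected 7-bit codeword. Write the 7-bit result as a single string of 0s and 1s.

0001111

s1 (pos 1,3,5,7): 0⊕0⊕1⊕0 = 1
s2 (pos 2,3,6,7): 0⊕0⊕1⊕0 = 1
s4 (pos 4,5,6,7): 1⊕1⊕1⊕0 = 1
Syndrome s4…s1 = 111 → error at position 7.
Flip position 7: 0001110 → 0001111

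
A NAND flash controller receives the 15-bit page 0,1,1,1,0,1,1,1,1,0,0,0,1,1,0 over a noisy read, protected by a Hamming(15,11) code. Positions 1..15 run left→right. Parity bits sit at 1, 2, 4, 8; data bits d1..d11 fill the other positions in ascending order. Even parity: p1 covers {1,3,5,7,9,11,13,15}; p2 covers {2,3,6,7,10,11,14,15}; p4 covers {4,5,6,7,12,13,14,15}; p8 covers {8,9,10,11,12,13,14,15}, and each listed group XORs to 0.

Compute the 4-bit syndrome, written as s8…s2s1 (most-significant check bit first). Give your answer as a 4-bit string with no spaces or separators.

0110

s1 (pos 1,3,5,7,9,11,13,15): 0⊕1⊕0⊕1⊕1⊕0⊕1⊕0 = 0
s2 (pos 2,3,6,7,10,11,14,15): 1⊕1⊕1⊕1⊕0⊕0⊕1⊕0 = 1
s4 (pos 4,5,6,7,12,13,14,15): 1⊕0⊕1⊕1⊕0⊕1⊕1⊕0 = 1
s8 (pos 8,9,10,11,12,13,14,15): 1⊕1⊕0⊕0⊕0⊕1⊕1⊕0 = 0
Syndrome s8…s1 = 0110 → error at position 6.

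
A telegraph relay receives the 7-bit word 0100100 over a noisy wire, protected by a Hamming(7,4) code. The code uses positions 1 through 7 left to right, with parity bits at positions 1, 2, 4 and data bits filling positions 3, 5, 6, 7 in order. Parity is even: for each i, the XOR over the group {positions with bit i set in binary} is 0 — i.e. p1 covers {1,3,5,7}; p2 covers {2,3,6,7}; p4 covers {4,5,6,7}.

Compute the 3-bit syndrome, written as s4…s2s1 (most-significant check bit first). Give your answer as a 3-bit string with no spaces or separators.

111

s1 (pos 1,3,5,7): 0⊕0⊕1⊕0 = 1
s2 (pos 2,3,6,7): 1⊕0⊕0⊕0 = 1
s4 (pos 4,5,6,7): 0⊕1⊕0⊕0 = 1
Syndrome s4…s1 = 111 → error at position 7.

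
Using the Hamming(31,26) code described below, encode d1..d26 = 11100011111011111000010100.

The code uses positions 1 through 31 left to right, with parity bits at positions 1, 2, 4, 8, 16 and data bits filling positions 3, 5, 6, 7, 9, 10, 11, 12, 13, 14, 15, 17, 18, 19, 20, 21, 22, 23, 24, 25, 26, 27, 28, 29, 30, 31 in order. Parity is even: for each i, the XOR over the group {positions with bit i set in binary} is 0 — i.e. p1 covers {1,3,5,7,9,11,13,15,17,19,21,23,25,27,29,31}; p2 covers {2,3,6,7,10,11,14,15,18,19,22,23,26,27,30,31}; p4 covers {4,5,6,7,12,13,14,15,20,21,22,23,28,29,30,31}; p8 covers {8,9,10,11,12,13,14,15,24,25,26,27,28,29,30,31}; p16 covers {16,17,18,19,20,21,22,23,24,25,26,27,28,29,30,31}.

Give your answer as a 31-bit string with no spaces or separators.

1110110100111111011111000010100

Place data at non-parity positions: p1 p2 1 p4 1 1 0 p8 0 0 1 1 1 1 1 p16 0 1 1 1 1 1 0 0 0 0 1 0 1 0 0
p1 (pos 1,3,5,7,9,11,13,15,17,19,21,23,25,27,29,31): XOR of data positions = 1⊕1⊕0⊕0⊕1⊕1⊕1⊕0⊕1⊕1⊕0⊕0⊕1⊕1⊕0 = 1
p2 (pos 2,3,6,7,10,11,14,15,18,19,22,23,26,27,30,31): XOR of data positions = 1⊕1⊕0⊕0⊕1⊕1⊕1⊕1⊕1⊕1⊕0⊕0⊕1⊕0⊕0 = 1
p4 (pos 4,5,6,7,12,13,14,15,20,21,22,23,28,29,30,31): XOR of data positions = 1⊕1⊕0⊕1⊕1⊕1⊕1⊕1⊕1⊕1⊕0⊕0⊕1⊕0⊕0 = 0
p8 (pos 8,9,10,11,12,13,14,15,24,25,26,27,28,29,30,31): XOR of data positions = 0⊕0⊕1⊕1⊕1⊕1⊕1⊕0⊕0⊕0⊕1⊕0⊕1⊕0⊕0 = 1
p16 (pos 16,17,18,19,20,21,22,23,24,25,26,27,28,29,30,31): XOR of data positions = 0⊕1⊕1⊕1⊕1⊕1⊕0⊕0⊕0⊕0⊕1⊕0⊕1⊕0⊕0 = 1
Codeword: 1110110100111111011111000010100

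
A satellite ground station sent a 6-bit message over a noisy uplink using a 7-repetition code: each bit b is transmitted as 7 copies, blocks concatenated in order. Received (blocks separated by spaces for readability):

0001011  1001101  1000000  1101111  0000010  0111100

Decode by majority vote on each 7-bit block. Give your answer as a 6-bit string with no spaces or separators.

010101

Block 1 (0001011): 3 ones → 0
Block 2 (1001101): 4 ones → 1
Block 3 (1000000): 1 one → 0
Block 4 (1101111): 6 ones → 1
Block 5 (0000010): 1 one → 0
Block 6 (0111100): 4 ones → 1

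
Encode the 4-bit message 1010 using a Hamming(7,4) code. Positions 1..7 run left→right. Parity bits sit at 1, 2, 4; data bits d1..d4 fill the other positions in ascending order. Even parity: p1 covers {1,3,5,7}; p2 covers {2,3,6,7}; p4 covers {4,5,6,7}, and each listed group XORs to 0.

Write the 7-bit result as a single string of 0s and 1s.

1011010

Place data at non-parity positions: p1 p2 1 p4 0 1 0
p1 (pos 1,3,5,7): XOR of data positions = 1⊕0⊕0 = 1
p2 (pos 2,3,6,7): XOR of data positions = 1⊕1⊕0 = 0
p4 (pos 4,5,6,7): XOR of data positions = 0⊕1⊕0 = 1
Codeword: 1011010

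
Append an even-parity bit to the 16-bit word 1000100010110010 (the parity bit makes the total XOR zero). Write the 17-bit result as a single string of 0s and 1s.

10001000101100100

XOR of the 16 data bits: 1⊕0⊕0⊕0⊕1⊕0⊕0⊕0⊕1⊕0⊕1⊕1⊕0⊕0⊕1⊕0 = 0
Parity bit = 0 (so all 17 bits XOR to 0).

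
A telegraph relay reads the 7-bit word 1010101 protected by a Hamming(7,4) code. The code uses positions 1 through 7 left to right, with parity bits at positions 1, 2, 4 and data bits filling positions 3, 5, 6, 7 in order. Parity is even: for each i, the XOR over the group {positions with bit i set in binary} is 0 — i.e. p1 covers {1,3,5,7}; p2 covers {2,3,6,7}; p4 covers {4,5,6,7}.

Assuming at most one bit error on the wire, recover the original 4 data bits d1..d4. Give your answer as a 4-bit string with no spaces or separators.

1101

s1 (pos 1,3,5,7): 1⊕1⊕1⊕1 = 0
s2 (pos 2,3,6,7): 0⊕1⊕0⊕1 = 0
s4 (pos 4,5,6,7): 0⊕1⊕0⊕1 = 0
Syndrome s4…s1 = 000 → no error.
Read data bits from positions 3,5,6,7: 1101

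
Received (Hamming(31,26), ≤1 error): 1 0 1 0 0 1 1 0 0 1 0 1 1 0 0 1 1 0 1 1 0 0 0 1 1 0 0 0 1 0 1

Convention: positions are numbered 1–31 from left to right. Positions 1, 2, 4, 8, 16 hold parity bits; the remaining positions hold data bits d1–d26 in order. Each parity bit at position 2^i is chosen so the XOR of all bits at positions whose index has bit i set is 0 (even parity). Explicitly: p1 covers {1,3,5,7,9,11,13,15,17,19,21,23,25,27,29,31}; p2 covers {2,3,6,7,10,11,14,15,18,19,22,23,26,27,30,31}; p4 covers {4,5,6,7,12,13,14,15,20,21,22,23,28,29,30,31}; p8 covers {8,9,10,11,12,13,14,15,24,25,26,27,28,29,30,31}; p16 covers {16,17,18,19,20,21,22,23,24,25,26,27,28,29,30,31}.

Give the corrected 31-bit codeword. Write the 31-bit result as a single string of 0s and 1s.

1010011001010001101100011000101

s1 (pos 1,3,5,7,9,11,13,15,17,19,21,23,25,27,29,31): 1⊕1⊕0⊕1⊕0⊕0⊕1⊕0⊕1⊕1⊕0⊕0⊕1⊕0⊕1⊕1 = 1
s2 (pos 2,3,6,7,10,11,14,15,18,19,22,23,26,27,30,31): 0⊕1⊕1⊕1⊕1⊕0⊕0⊕0⊕0⊕1⊕0⊕0⊕0⊕0⊕0⊕1 = 0
s4 (pos 4,5,6,7,12,13,14,15,20,21,22,23,28,29,30,31): 0⊕0⊕1⊕1⊕1⊕1⊕0⊕0⊕1⊕0⊕0⊕0⊕0⊕1⊕0⊕1 = 1
s8 (pos 8,9,10,11,12,13,14,15,24,25,26,27,28,29,30,31): 0⊕0⊕1⊕0⊕1⊕1⊕0⊕0⊕1⊕1⊕0⊕0⊕0⊕1⊕0⊕1 = 1
s16 (pos 16,17,18,19,20,21,22,23,24,25,26,27,28,29,30,31): 1⊕1⊕0⊕1⊕1⊕0⊕0⊕0⊕1⊕1⊕0⊕0⊕0⊕1⊕0⊕1 = 0
Syndrome s16…s1 = 01101 → error at position 13.
Flip position 13: 1010011001011001101100011000101 → 1010011001010001101100011000101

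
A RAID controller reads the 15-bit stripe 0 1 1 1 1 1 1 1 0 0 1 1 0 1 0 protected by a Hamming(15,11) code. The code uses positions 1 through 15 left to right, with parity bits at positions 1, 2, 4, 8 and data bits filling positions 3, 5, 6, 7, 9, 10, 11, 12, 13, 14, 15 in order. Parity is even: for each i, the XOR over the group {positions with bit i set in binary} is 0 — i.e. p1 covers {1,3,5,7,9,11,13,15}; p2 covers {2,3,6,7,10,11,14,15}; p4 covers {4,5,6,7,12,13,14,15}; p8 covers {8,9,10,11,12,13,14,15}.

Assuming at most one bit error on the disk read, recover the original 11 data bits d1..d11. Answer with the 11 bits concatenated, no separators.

11110011010

s1 (pos 1,3,5,7,9,11,13,15): 0⊕1⊕1⊕1⊕0⊕1⊕0⊕0 = 0
s2 (pos 2,3,6,7,10,11,14,15): 1⊕1⊕1⊕1⊕0⊕1⊕1⊕0 = 0
s4 (pos 4,5,6,7,12,13,14,15): 1⊕1⊕1⊕1⊕1⊕0⊕1⊕0 = 0
s8 (pos 8,9,10,11,12,13,14,15): 1⊕0⊕0⊕1⊕1⊕0⊕1⊕0 = 0
Syndrome s8…s1 = 0000 → no error.
Read data bits from positions 3,5,6,7,9,10,11,12,13,14,15: 11110011010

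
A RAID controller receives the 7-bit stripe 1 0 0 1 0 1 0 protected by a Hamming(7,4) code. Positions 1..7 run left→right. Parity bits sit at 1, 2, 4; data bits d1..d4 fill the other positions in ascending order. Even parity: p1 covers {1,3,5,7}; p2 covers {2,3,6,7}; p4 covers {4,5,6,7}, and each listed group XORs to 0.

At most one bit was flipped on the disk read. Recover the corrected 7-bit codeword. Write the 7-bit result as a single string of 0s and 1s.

1011010

s1 (pos 1,3,5,7): 1⊕0⊕0⊕0 = 1
s2 (pos 2,3,6,7): 0⊕0⊕1⊕0 = 1
s4 (pos 4,5,6,7): 1⊕0⊕1⊕0 = 0
Syndrome s4…s1 = 011 → error at position 3.
Flip position 3: 1001010 → 1011010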